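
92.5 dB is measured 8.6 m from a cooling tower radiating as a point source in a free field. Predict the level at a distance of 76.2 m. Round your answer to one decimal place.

Point-source attenuation: ΔL = 20·log₁₀(r₂/r₁) = 20·log₁₀(76.2/8.6) = 18.949 dB.
L₂ = 92.5 − 20·log₁₀(76.2/8.6) = 92.5 − 18.949 = 73.55 dB.

73.6 dB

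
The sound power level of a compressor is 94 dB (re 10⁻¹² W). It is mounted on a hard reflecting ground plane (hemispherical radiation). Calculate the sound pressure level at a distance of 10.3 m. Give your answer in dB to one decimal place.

65.8 dB

L_p = L_w − 10·log₁₀(2π·r²) with r = 10.3 m.
2π·r² = 666.6 m², 10·log₁₀ of that is 28.239 dB.
L_p = 94 − 28.239 = 65.76 dB.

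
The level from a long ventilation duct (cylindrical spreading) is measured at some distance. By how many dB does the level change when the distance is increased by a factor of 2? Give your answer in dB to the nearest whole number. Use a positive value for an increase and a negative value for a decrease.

A line source loses 3 dB per doubling of distance; generally ΔL = −10·log₁₀(r₂/r₁).
ΔL = −10·log₁₀(2) = -3.01 dB.

-3 dB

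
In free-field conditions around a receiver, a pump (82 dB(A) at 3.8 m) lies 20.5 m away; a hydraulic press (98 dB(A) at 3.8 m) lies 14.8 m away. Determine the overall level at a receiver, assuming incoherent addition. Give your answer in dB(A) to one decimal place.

Apply inverse-square spreading to bring every level to the receiver, then sum 10^(L/10).
pump: 82 − 20·log₁₀(20.5/3.8) = 82 − 14.64 = 67.36 dB(A).
hydraulic press: 98 − 20·log₁₀(14.8/3.8) = 98 − 11.81 = 86.19 dB(A).
Σ 10^(L/10) = 4.214e+08 → L_total = 10·log₁₀(4.214e+08) = 86.25 dB(A).

86.2 dB(A)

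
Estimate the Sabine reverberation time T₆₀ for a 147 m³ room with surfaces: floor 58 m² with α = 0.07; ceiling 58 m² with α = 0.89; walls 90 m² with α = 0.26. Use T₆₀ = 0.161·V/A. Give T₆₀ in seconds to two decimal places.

0.30 s

Summing Sᵢαᵢ: 58·0.07 + 58·0.89 + 90·0.26 = 79.08 m².
T₆₀ = 0.161 × 147 / 79.08 = 0.299 s.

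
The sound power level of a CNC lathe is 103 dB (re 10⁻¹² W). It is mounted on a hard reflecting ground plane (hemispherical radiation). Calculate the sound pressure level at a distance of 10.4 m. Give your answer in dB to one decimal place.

74.7 dB

L_p = L_w − 10·log₁₀(2π·r²) with r = 10.4 m.
2π·r² = 679.6 m², 10·log₁₀ of that is 28.322 dB.
L_p = 103 − 28.322 = 74.68 dB.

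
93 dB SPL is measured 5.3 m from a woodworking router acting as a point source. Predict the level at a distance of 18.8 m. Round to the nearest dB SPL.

Point-source attenuation: ΔL = 20·log₁₀(r₂/r₁) = 20·log₁₀(18.8/5.3) = 10.998 dB.
L₂ = 93 − 20·log₁₀(18.8/5.3) = 93 − 10.998 = 82.00 dB SPL.

82 dB SPL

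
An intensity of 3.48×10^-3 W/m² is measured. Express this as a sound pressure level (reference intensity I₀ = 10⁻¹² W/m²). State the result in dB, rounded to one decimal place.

Dividing by I₀ shifts the exponent by 12: I/I₀ = 3.48×10^9.
L = 10·(0.5416 + 9) = 95.42 dB.

95.4 dB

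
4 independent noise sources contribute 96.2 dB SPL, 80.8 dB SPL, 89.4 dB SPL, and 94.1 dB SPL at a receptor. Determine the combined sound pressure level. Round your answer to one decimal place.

For uncorrelated sources the intensities add, so convert each level to linear form, sum, and take 10·log₁₀ of the total.
Σ 10^(L/10) = 10^(96.2/10) + 10^(80.8/10) + 10^(89.4/10) + 10^(94.1/10) = 7.730e+09.
L_total = 10·log₁₀(7.730e+09) = 98.88 dB SPL.

98.9 dB SPL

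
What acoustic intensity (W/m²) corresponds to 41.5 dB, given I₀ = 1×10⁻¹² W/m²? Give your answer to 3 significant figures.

I = I₀·10^(L/10) = 10⁻¹² × 10^(41.5/10) = 10^(-7.850).

1.41e-08 W/m²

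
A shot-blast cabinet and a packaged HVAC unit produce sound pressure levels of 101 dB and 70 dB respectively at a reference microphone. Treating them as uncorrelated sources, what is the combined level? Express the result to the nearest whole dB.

Incoherent sources combine by intensity addition: L_total = 10·log₁₀(Σ 10^(L_i/10)).
Σ 10^(L/10) = 10^(101/10) + 10^(70/10) = 1.260e+10.
L_total = 10·log₁₀(1.260e+10) = 101.00 dB.

101 dB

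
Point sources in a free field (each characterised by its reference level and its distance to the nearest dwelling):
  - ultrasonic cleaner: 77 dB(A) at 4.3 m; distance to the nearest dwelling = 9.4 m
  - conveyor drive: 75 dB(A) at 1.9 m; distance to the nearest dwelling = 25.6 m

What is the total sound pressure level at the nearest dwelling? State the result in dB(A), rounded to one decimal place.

First find each source's level at the receiver (point-source: −20·log₁₀(r/r_ref)), then combine on an intensity basis.
ultrasonic cleaner: 77 − 20·log₁₀(9.4/4.3) = 77 − 6.79 = 70.21 dB(A).
conveyor drive: 75 − 20·log₁₀(25.6/1.9) = 75 − 22.59 = 52.41 dB(A).
Σ 10^(L/10) = 1.066e+07 → L_total = 10·log₁₀(1.066e+07) = 70.28 dB(A).

70.3 dB(A)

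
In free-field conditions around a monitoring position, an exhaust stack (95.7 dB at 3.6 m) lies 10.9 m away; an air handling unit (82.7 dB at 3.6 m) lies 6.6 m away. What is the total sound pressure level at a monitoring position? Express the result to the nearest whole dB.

87 dB

Apply inverse-square spreading to bring every level to the receiver, then sum 10^(L/10).
exhaust stack: 95.7 − 20·log₁₀(10.9/3.6) = 95.7 − 9.62 = 86.08 dB.
air handling unit: 82.7 − 20·log₁₀(6.6/3.6) = 82.7 − 5.26 = 77.44 dB.
Σ 10^(L/10) = 4.607e+08 → L_total = 10·log₁₀(4.607e+08) = 86.63 dB.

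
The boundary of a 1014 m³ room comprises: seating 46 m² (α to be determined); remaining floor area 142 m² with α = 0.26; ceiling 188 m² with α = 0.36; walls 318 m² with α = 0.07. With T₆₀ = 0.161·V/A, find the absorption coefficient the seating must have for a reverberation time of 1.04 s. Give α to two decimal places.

Required total absorption A = 0.161·1014/1.04 = 156.97 m².
Absorption from the other surfaces = 142·0.26 + 188·0.36 + 318·0.07 = 126.86 m², so the seating must supply 30.11 m² over 46 m².
α = 30.11/46 = 0.655.

0.65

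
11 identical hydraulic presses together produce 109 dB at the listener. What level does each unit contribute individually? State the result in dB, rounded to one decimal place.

For N identical incoherent sources L_total = L₁ + 10·log₁₀ N, so L₁ = 109 − 10·log₁₀(11) = 109 − 10.414.

98.6 dB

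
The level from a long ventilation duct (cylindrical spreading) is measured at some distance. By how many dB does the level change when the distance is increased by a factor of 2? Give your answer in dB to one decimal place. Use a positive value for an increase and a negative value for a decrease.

A line source loses 3 dB per doubling of distance; generally ΔL = −10·log₁₀(r₂/r₁).
ΔL = −10·log₁₀(2) = -3.01 dB.

-3.0 dB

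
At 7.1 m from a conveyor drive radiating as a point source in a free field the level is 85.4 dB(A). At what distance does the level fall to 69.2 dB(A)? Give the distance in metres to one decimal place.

45.8 m

For a point source L₁ − L₂ = 20·log₁₀(r₂/r₁), so r₂ = r₁·10^((L₁−L₂)/20).
r₂ = 7.1·10^((85.4−69.2)/20) = 7.1·10^(16.2/20) = 45.84 m.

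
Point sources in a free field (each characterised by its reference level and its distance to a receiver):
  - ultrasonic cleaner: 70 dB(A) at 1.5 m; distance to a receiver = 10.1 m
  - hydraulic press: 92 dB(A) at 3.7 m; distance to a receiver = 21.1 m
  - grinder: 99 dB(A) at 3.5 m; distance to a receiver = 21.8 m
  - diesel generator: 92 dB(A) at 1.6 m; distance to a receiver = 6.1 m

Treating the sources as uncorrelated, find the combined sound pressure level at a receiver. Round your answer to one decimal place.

85.6 dB(A)

First find each source's level at the receiver (point-source: −20·log₁₀(r/r_ref)), then combine on an intensity basis.
ultrasonic cleaner: 70 − 20·log₁₀(10.1/1.5) = 70 − 16.56 = 53.44 dB(A).
hydraulic press: 92 − 20·log₁₀(21.1/3.7) = 92 − 15.12 = 76.88 dB(A).
grinder: 99 − 20·log₁₀(21.8/3.5) = 99 − 15.89 = 83.11 dB(A).
diesel generator: 92 − 20·log₁₀(6.1/1.6) = 92 − 11.62 = 80.38 dB(A).
Σ 10^(L/10) = 3.627e+08 → L_total = 10·log₁₀(3.627e+08) = 85.60 dB(A).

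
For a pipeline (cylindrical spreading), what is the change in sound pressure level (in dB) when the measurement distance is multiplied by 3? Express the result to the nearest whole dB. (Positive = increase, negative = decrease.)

A line source loses 3 dB per doubling of distance; generally ΔL = −10·log₁₀(r₂/r₁).
ΔL = −10·log₁₀(3) = -4.77 dB.

-5 dB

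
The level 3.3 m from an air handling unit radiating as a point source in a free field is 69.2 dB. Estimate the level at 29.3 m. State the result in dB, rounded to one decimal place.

Spherical spreading from a point source gives a 20·log₁₀(r₂/r₁) drop.
L₂ = 69.2 − 20·log₁₀(29.3/3.3) = 69.2 − 18.967 = 50.23 dB.

50.2 dB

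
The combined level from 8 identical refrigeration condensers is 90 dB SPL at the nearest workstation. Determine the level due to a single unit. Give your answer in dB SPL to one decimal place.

81.0 dB SPL

For N identical incoherent sources L_total = L₁ + 10·log₁₀ N, so L₁ = 90 − 10·log₁₀(8) = 90 − 9.031.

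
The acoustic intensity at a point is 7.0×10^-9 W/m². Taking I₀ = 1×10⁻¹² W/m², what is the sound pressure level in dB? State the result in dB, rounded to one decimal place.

38.5 dB

I/I₀ = 7.0×10^-9/10⁻¹² = 7.0×10^3, and L = 10·log₁₀(I/I₀).
L = 10·(0.8451 + 3) = 38.45 dB.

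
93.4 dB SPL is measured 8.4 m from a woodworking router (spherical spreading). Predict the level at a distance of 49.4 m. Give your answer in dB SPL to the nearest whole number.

Spherical spreading from a point source gives a 20·log₁₀(r₂/r₁) drop.
L₂ = 93.4 − 20·log₁₀(49.4/8.4) = 93.4 − 15.389 = 78.01 dB SPL.

78 dB SPL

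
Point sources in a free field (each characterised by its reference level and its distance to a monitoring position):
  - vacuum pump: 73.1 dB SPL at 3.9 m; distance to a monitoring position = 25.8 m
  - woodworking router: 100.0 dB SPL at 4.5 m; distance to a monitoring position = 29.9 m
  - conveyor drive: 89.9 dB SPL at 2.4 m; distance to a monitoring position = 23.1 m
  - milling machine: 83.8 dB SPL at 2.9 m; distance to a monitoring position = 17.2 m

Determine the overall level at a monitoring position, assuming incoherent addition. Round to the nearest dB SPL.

Apply inverse-square spreading to bring every level to the receiver, then sum 10^(L/10).
vacuum pump: 73.1 − 20·log₁₀(25.8/3.9) = 73.1 − 16.41 = 56.69 dB SPL.
woodworking router: 100.0 − 20·log₁₀(29.9/4.5) = 100.0 − 16.45 = 83.55 dB SPL.
conveyor drive: 89.9 − 20·log₁₀(23.1/2.4) = 89.9 − 19.67 = 70.23 dB SPL.
milling machine: 83.8 − 20·log₁₀(17.2/2.9) = 83.8 − 15.46 = 68.34 dB SPL.
Σ 10^(L/10) = 2.443e+08 → L_total = 10·log₁₀(2.443e+08) = 83.88 dB SPL.

84 dB SPL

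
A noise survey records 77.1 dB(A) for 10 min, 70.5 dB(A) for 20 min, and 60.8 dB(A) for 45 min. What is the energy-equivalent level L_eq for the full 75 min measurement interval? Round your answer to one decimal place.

70.2 dB(A)

The energy average is taken in the linear domain: L_eq = 10·log₁₀[(Σ tᵢ·10^(Lᵢ/10))/T], T = 75 min.
Σ tᵢ·10^(Lᵢ/10) = 10·10^(77.1/10) + 20·10^(70.5/10) + 45·10^(60.8/10) = 7.914e+08.
L_eq = 10·log₁₀(7.914e+08/75) = 70.23 dB(A).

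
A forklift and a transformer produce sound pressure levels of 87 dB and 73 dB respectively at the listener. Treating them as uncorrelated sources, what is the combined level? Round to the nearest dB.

For uncorrelated sources the intensities add, so convert each level to linear form, sum, and take 10·log₁₀ of the total.
Σ 10^(L/10) = 10^(87/10) + 10^(73/10) = 5.211e+08.
L_total = 10·log₁₀(5.211e+08) = 87.17 dB.

87 dB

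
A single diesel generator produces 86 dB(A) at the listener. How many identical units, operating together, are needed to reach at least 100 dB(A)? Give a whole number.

26

N identical sources give L₁ + 10·log₁₀ N, so require 10·log₁₀ N ≥ 100 − 86 = 14.0 dB.
N ≥ 10^(14.0/10) = 25.119, so N = 26.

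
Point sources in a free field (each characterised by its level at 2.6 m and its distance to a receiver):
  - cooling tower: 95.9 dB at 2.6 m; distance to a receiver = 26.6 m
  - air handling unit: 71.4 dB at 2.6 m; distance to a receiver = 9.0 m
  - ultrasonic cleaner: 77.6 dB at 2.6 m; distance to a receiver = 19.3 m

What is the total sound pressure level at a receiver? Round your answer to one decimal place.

76.0 dB

Propagate each source to the receiver with L = L_ref − 20·log₁₀(r/r_ref), then add intensities.
cooling tower: 95.9 − 20·log₁₀(26.6/2.6) = 95.9 − 20.20 = 75.70 dB.
air handling unit: 71.4 − 20·log₁₀(9.0/2.6) = 71.4 − 10.79 = 60.61 dB.
ultrasonic cleaner: 77.6 − 20·log₁₀(19.3/2.6) = 77.6 − 17.41 = 60.19 dB.
Σ 10^(L/10) = 3.937e+07 → L_total = 10·log₁₀(3.937e+07) = 75.95 dB.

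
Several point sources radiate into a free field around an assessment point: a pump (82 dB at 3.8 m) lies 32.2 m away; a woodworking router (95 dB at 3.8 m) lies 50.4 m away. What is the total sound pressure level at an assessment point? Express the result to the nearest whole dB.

First find each source's level at the receiver (point-source: −20·log₁₀(r/r_ref)), then combine on an intensity basis.
pump: 82 − 20·log₁₀(32.2/3.8) = 82 − 18.56 = 63.44 dB.
woodworking router: 95 − 20·log₁₀(50.4/3.8) = 95 − 22.45 = 72.55 dB.
Σ 10^(L/10) = 2.018e+07 → L_total = 10·log₁₀(2.018e+07) = 73.05 dB.

73 dB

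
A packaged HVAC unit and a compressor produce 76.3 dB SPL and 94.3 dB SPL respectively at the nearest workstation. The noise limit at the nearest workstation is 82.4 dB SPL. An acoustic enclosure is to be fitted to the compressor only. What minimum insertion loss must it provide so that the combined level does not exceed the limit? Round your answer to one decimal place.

The untreated sources together contribute 10^(76.3/10) = 4.266e+07, i.e. 76.30 dB SPL.
To meet 82.4 dB SPL overall, the treated compressor may contribute at most 10^(82.4/10) − 4.266e+07 = 1.311e+08, i.e. 81.18 dB SPL.
Required insertion loss = 94.3 − 81.18 = 13.12 dB.

13.1 dB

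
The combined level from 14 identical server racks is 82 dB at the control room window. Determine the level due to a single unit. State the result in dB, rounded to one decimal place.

Dividing the total intensity by 14 lowers the level by 10·log₁₀ 14 = 11.461 dB: L₁ = 82 − 11.461.

70.5 dB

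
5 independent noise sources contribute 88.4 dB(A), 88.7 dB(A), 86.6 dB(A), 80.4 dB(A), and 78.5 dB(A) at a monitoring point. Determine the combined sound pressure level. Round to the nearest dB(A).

For uncorrelated sources the intensities add, so convert each level to linear form, sum, and take 10·log₁₀ of the total.
Σ 10^(L/10) = 10^(88.4/10) + 10^(88.7/10) + 10^(86.6/10) + 10^(80.4/10) + 10^(78.5/10) = 2.071e+09.
L_total = 10·log₁₀(2.071e+09) = 93.16 dB(A).

93 dB(A)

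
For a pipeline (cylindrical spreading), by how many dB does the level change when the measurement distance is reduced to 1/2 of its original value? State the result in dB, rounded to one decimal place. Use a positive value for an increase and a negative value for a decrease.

+3.0 dB

Line-source spreading: ΔL = −10·log₁₀(r₂/r₁).
ΔL = −10·log₁₀(0.5) = +3.01 dB.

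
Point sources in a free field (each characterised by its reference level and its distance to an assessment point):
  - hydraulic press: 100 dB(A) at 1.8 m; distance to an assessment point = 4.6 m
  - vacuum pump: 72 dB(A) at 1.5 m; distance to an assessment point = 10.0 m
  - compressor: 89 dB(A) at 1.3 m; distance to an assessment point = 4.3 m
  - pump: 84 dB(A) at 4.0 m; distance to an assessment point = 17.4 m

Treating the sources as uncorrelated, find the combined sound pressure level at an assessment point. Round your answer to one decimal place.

92.1 dB(A)

Apply inverse-square spreading to bring every level to the receiver, then sum 10^(L/10).
hydraulic press: 100 − 20·log₁₀(4.6/1.8) = 100 − 8.15 = 91.85 dB(A).
vacuum pump: 72 − 20·log₁₀(10.0/1.5) = 72 − 16.48 = 55.52 dB(A).
compressor: 89 − 20·log₁₀(4.3/1.3) = 89 − 10.39 = 78.61 dB(A).
pump: 84 − 20·log₁₀(17.4/4.0) = 84 − 12.77 = 71.23 dB(A).
Σ 10^(L/10) = 1.617e+09 → L_total = 10·log₁₀(1.617e+09) = 92.09 dB(A).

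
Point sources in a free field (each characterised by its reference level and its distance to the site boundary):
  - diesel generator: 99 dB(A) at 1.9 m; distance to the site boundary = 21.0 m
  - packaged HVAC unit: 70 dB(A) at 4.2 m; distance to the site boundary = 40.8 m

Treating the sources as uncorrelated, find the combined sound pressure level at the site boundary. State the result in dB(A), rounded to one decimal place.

Apply inverse-square spreading to bring every level to the receiver, then sum 10^(L/10).
diesel generator: 99 − 20·log₁₀(21.0/1.9) = 99 − 20.87 = 78.13 dB(A).
packaged HVAC unit: 70 − 20·log₁₀(40.8/4.2) = 70 − 19.75 = 50.25 dB(A).
Σ 10^(L/10) = 6.513e+07 → L_total = 10·log₁₀(6.513e+07) = 78.14 dB(A).

78.1 dB(A)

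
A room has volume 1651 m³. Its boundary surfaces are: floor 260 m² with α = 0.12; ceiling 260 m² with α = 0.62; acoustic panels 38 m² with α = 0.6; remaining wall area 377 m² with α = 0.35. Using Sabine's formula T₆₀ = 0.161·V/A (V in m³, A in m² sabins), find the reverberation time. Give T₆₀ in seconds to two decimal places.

0.77 s

A = Σ Sᵢαᵢ = 260·0.12 + 260·0.62 + 38·0.6 + 377·0.35 = 347.15 m².
T₆₀ = 0.161 × 1651 / 347.15 = 0.766 s.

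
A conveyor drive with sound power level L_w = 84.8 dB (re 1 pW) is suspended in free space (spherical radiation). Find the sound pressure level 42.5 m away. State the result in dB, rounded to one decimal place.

The power spreads over a sphere of area 4π·r², so L_p = L_w − 10·log₁₀(4π·r²).
4π·r² = 2.27e+04 m², 10·log₁₀ of that is 43.560 dB.
L_p = 84.8 − 43.560 = 41.24 dB.

41.2 dB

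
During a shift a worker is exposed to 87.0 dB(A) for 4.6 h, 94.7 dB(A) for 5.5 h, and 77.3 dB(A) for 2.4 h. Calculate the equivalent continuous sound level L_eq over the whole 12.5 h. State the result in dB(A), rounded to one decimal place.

Weight each interval's intensity by its duration and average over T = 12.5 h:
Σ tᵢ·10^(Lᵢ/10) = 4.6·10^(87.0/10) + 5.5·10^(94.7/10) + 2.4·10^(77.3/10) = 1.867e+10.
L_eq = 10·log₁₀(1.867e+10/12.5) = 91.74 dB(A).

91.7 dB(A)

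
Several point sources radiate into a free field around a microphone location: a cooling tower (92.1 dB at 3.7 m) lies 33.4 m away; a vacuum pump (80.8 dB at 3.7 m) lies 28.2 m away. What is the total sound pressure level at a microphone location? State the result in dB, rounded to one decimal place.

Propagate each source to the receiver with L = L_ref − 20·log₁₀(r/r_ref), then add intensities.
cooling tower: 92.1 − 20·log₁₀(33.4/3.7) = 92.1 − 19.11 = 72.99 dB.
vacuum pump: 80.8 − 20·log₁₀(28.2/3.7) = 80.8 − 17.64 = 63.16 dB.
Σ 10^(L/10) = 2.197e+07 → L_total = 10·log₁₀(2.197e+07) = 73.42 dB.

73.4 dB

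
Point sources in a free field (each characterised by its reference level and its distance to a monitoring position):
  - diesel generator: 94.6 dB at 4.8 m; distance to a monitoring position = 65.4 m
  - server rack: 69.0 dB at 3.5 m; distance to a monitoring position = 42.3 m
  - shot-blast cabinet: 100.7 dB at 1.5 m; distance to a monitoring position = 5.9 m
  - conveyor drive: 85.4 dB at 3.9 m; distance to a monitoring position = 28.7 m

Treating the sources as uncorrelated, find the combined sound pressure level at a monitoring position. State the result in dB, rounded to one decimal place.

88.9 dB

Propagate each source to the receiver with L = L_ref − 20·log₁₀(r/r_ref), then add intensities.
diesel generator: 94.6 − 20·log₁₀(65.4/4.8) = 94.6 − 22.69 = 71.91 dB.
server rack: 69.0 − 20·log₁₀(42.3/3.5) = 69.0 − 21.65 = 47.35 dB.
shot-blast cabinet: 100.7 − 20·log₁₀(5.9/1.5) = 100.7 − 11.90 = 88.80 dB.
conveyor drive: 85.4 − 20·log₁₀(28.7/3.9) = 85.4 − 17.34 = 68.06 dB.
Σ 10^(L/10) = 7.814e+08 → L_total = 10·log₁₀(7.814e+08) = 88.93 dB.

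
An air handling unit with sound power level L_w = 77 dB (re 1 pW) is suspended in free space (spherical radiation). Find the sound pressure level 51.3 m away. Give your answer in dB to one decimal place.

Free-field spherical radiation: L_p = L_w − 10·log₁₀(4π·r²), r = 51.3 m.
4π·r² = 3.307e+04 m², 10·log₁₀ of that is 45.194 dB.
L_p = 77 − 45.194 = 31.81 dB.

31.8 dB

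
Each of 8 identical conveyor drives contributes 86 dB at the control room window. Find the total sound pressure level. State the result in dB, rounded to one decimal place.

L_total = L₁ + 10·log₁₀ N for N identical incoherent sources.
L_total = 86 + 10·log₁₀(8) = 86 + 9.031 = 95.03 dB.

95.0 dB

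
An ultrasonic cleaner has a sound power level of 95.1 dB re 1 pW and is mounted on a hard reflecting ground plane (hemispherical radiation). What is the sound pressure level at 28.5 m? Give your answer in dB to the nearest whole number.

58 dB

Free-field hemispherical radiation: L_p = L_w − 10·log₁₀(2π·r²), r = 28.5 m.
2π·r² = 5104 m², 10·log₁₀ of that is 37.079 dB.
L_p = 95.1 − 37.079 = 58.02 dB.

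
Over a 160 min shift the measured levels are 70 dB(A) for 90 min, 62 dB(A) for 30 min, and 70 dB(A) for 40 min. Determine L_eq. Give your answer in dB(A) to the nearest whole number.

69 dB(A)

L_eq = 10·log₁₀[(1/T)·Σ tᵢ·10^(Lᵢ/10)] with T = 160 min.
Σ tᵢ·10^(Lᵢ/10) = 90·10^(70/10) + 30·10^(62/10) + 40·10^(70/10) = 1.348e+09.
L_eq = 10·log₁₀(1.348e+09/160) = 69.25 dB(A).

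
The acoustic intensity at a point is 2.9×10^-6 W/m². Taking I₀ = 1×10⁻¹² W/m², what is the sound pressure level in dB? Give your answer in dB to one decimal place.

64.6 dB

I/I₀ = 2.9×10^-6/10⁻¹² = 2.9×10^6, and L = 10·log₁₀(I/I₀).
L = 10·(0.4624 + 6) = 64.62 dB.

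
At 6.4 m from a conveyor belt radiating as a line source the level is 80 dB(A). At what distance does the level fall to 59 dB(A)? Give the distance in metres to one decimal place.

The 21.0 dB drop corresponds to a distance ratio of 10^(21.0/10) for a line source.
r₂ = 6.4·10^((80−59)/10) = 6.4·10^(21.0/10) = 805.71 m.

805.7 m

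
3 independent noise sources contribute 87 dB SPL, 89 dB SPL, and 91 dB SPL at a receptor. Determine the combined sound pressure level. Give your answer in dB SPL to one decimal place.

Incoherent sources combine by intensity addition: L_total = 10·log₁₀(Σ 10^(L_i/10)).
Σ 10^(L/10) = 10^(87/10) + 10^(89/10) + 10^(91/10) = 2.554e+09.
L_total = 10·log₁₀(2.554e+09) = 94.07 dB SPL.

94.1 dB SPL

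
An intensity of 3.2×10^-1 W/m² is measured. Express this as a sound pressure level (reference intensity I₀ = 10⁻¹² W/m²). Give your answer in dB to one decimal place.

L = 10·log₁₀(I/I₀) = 10·log₁₀(3.2×10^-1/10⁻¹²) = 10·log₁₀(3.2×10^11).
L = 10·(0.5051 + 11) = 115.05 dB.

115.1 dB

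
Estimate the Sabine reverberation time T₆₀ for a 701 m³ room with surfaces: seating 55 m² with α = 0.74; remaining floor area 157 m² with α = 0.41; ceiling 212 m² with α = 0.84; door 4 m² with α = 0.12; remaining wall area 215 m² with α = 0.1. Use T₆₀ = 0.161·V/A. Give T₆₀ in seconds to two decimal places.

0.37 s

Summing Sᵢαᵢ: 55·0.74 + 157·0.41 + 212·0.84 + 4·0.12 + 215·0.1 = 305.13 m².
T₆₀ = 0.161·V/A = 0.161·701/305.13 = 0.370 s.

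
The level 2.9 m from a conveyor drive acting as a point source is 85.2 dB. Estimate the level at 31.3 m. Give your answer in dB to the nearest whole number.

For a point source, L₂ = L₁ − 20·log₁₀(r₂/r₁).
L₂ = 85.2 − 20·log₁₀(31.3/2.9) = 85.2 − 20.663 = 64.54 dB.

65 dB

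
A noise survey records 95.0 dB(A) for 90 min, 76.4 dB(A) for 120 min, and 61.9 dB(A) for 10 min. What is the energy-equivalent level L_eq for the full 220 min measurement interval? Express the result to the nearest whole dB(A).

L_eq = 10·log₁₀[(1/T)·Σ tᵢ·10^(Lᵢ/10)] with T = 220 min.
Σ tᵢ·10^(Lᵢ/10) = 90·10^(95.0/10) + 120·10^(76.4/10) + 10·10^(61.9/10) = 2.899e+11.
L_eq = 10·log₁₀(2.899e+11/220) = 91.20 dB(A).

91 dB(A)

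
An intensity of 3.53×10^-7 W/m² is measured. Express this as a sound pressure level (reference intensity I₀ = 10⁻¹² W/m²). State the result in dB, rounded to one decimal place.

55.5 dB

I/I₀ = 3.53×10^-7/10⁻¹² = 3.53×10^5, and L = 10·log₁₀(I/I₀).
L = 10·(0.5478 + 5) = 55.48 dB.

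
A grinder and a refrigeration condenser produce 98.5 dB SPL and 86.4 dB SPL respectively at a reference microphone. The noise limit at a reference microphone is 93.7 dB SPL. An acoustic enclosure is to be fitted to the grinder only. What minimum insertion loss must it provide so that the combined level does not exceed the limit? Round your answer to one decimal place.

The untreated sources together contribute 10^(86.4/10) = 4.365e+08, i.e. 86.40 dB SPL.
To meet 93.7 dB SPL overall, the treated grinder may contribute at most 10^(93.7/10) − 4.365e+08 = 1.908e+09, i.e. 92.81 dB SPL.
So the grinder must be reduced from 98.5 to 92.81 dB SPL: IL = 5.69 dB.

5.7 dB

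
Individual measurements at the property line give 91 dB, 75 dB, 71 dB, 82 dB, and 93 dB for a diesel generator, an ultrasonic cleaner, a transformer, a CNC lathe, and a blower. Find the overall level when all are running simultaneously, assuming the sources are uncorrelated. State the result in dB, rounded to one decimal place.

95.4 dB

For uncorrelated sources the intensities add, so convert each level to linear form, sum, and take 10·log₁₀ of the total.
Σ 10^(L/10) = 10^(91/10) + 10^(75/10) + 10^(71/10) + 10^(82/10) + 10^(93/10) = 3.457e+09.
L_total = 10·log₁₀(3.457e+09) = 95.39 dB.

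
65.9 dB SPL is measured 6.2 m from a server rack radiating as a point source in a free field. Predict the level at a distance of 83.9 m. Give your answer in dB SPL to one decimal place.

Spherical spreading from a point source gives a 20·log₁₀(r₂/r₁) drop.
L₂ = 65.9 − 20·log₁₀(83.9/6.2) = 65.9 − 22.627 = 43.27 dB SPL.

43.3 dB SPL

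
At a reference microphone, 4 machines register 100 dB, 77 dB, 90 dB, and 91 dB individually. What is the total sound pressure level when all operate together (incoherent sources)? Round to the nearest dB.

101 dB

Incoherent sources combine by intensity addition: L_total = 10·log₁₀(Σ 10^(L_i/10)).
Σ 10^(L/10) = 10^(100/10) + 10^(77/10) + 10^(90/10) + 10^(91/10) = 1.231e+10.
L_total = 10·log₁₀(1.231e+10) = 100.90 dB.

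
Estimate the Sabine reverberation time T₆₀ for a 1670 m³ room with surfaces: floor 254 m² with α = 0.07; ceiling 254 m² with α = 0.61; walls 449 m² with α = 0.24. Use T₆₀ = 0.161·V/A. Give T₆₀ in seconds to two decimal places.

Total absorption A = 254·0.07 + 254·0.61 + 449·0.24 = 280.48 m² sabins.
T₆₀ = 0.161·V/A = 0.161·1670/280.48 = 0.959 s.

0.96 s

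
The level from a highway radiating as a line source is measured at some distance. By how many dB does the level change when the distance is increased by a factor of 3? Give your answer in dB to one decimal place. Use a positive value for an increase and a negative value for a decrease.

-4.8 dB

With cylindrical spreading the level changes by −10·log₁₀(r₂/r₁).
ΔL = −10·log₁₀(3) = -4.77 dB.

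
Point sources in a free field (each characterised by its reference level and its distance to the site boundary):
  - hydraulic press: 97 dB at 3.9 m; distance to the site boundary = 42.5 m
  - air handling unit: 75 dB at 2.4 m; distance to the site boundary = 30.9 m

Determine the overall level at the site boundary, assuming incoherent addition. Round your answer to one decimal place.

Apply inverse-square spreading to bring every level to the receiver, then sum 10^(L/10).
hydraulic press: 97 − 20·log₁₀(42.5/3.9) = 97 − 20.75 = 76.25 dB.
air handling unit: 75 − 20·log₁₀(30.9/2.4) = 75 − 22.19 = 52.81 dB.
Σ 10^(L/10) = 4.239e+07 → L_total = 10·log₁₀(4.239e+07) = 76.27 dB.

76.3 dB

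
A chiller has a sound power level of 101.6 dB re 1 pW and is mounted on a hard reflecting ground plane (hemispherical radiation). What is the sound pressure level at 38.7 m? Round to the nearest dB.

The power spreads over a hemisphere of area 2π·r², so L_p = L_w − 10·log₁₀(2π·r²).
2π·r² = 9410 m², 10·log₁₀ of that is 39.736 dB.
L_p = 101.6 − 39.736 = 61.86 dB.

62 dB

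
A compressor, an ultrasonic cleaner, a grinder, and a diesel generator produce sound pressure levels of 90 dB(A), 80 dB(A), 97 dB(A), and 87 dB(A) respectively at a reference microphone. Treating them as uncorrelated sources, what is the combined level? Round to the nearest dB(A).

98 dB(A)

Incoherent sources combine by intensity addition: L_total = 10·log₁₀(Σ 10^(L_i/10)).
Σ 10^(L/10) = 10^(90/10) + 10^(80/10) + 10^(97/10) + 10^(87/10) = 6.613e+09.
L_total = 10·log₁₀(6.613e+09) = 98.20 dB(A).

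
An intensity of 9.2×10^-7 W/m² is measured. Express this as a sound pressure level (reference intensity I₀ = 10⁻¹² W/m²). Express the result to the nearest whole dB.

60 dB

Dividing by I₀ shifts the exponent by 12: I/I₀ = 9.2×10^5.
L = 10·(0.9638 + 5) = 59.64 dB.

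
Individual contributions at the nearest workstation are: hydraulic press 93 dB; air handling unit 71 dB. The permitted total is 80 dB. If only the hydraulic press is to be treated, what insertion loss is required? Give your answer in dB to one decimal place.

13.6 dB

The untreated sources together contribute 10^(71/10) = 1.259e+07, i.e. 71.00 dB.
The limit corresponds to 10^(80/10) = 1.000e+08; subtracting the fixed part leaves 8.741e+07 for the hydraulic press, i.e. 79.42 dB.
Required insertion loss = 93 − 79.42 = 13.58 dB.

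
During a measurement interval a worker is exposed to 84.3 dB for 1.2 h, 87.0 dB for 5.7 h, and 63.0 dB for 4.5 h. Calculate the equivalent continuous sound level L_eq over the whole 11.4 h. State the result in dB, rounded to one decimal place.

84.5 dB

Weight each interval's intensity by its duration and average over T = 11.4 h:
Σ tᵢ·10^(Lᵢ/10) = 1.2·10^(84.3/10) + 5.7·10^(87.0/10) + 4.5·10^(63.0/10) = 3.189e+09.
L_eq = 10·log₁₀(3.189e+09/11.4) = 84.47 dB.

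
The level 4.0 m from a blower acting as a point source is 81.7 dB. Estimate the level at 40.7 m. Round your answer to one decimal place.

Spherical spreading from a point source gives a 20·log₁₀(r₂/r₁) drop.
L₂ = 81.7 − 20·log₁₀(40.7/4.0) = 81.7 − 20.151 = 61.55 dB.

61.5 dB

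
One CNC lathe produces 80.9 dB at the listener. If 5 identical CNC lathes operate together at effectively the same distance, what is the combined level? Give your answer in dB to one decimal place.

87.9 dB

L_total = L₁ + 10·log₁₀ N for N identical incoherent sources.
L_total = 80.9 + 10·log₁₀(5) = 80.9 + 6.990 = 87.89 dB.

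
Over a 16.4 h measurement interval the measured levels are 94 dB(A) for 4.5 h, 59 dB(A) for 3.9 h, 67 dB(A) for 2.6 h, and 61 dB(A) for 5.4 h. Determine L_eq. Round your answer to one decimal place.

88.4 dB(A)

Weight each interval's intensity by its duration and average over T = 16.4 h:
Σ tᵢ·10^(Lᵢ/10) = 4.5·10^(94/10) + 3.9·10^(59/10) + 2.6·10^(67/10) + 5.4·10^(61/10) = 1.133e+10.
L_eq = 10·log₁₀(1.133e+10/16.4) = 88.39 dB(A).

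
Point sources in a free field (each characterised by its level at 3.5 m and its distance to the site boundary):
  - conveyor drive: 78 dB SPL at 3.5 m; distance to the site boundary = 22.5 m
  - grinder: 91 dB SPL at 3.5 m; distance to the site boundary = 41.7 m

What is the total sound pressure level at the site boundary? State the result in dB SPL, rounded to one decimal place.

Apply inverse-square spreading to bring every level to the receiver, then sum 10^(L/10).
conveyor drive: 78 − 20·log₁₀(22.5/3.5) = 78 − 16.16 = 61.84 dB SPL.
grinder: 91 − 20·log₁₀(41.7/3.5) = 91 − 21.52 = 69.48 dB SPL.
Σ 10^(L/10) = 1.040e+07 → L_total = 10·log₁₀(1.040e+07) = 70.17 dB SPL.

70.2 dB SPL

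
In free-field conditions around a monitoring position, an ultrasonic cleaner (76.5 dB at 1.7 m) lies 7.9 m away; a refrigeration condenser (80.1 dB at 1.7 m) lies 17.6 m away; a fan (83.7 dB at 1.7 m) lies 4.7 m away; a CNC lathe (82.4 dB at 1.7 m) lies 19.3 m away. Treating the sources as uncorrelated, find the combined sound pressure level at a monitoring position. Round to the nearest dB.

75 dB

Propagate each source to the receiver with L = L_ref − 20·log₁₀(r/r_ref), then add intensities.
ultrasonic cleaner: 76.5 − 20·log₁₀(7.9/1.7) = 76.5 − 13.34 = 63.16 dB.
refrigeration condenser: 80.1 − 20·log₁₀(17.6/1.7) = 80.1 − 20.30 = 59.80 dB.
fan: 83.7 − 20·log₁₀(4.7/1.7) = 83.7 − 8.83 = 74.87 dB.
CNC lathe: 82.4 − 20·log₁₀(19.3/1.7) = 82.4 − 21.10 = 61.30 dB.
Σ 10^(L/10) = 3.504e+07 → L_total = 10·log₁₀(3.504e+07) = 75.45 dB.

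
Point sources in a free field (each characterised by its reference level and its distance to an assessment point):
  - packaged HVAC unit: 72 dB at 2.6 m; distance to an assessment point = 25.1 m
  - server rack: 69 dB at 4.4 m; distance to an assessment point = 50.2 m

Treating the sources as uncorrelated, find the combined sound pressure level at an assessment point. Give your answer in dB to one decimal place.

Propagate each source to the receiver with L = L_ref − 20·log₁₀(r/r_ref), then add intensities.
packaged HVAC unit: 72 − 20·log₁₀(25.1/2.6) = 72 − 19.69 = 52.31 dB.
server rack: 69 − 20·log₁₀(50.2/4.4) = 69 − 21.15 = 47.85 dB.
Σ 10^(L/10) = 2.311e+05 → L_total = 10·log₁₀(2.311e+05) = 53.64 dB.

53.6 dB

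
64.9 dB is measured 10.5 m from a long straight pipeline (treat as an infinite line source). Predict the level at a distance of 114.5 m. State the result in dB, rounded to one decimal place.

54.5 dB

For a line source, L₂ = L₁ − 10·log₁₀(r₂/r₁).
L₂ = 64.9 − 10·log₁₀(114.5/10.5) = 64.9 − 10.376 = 54.52 dB.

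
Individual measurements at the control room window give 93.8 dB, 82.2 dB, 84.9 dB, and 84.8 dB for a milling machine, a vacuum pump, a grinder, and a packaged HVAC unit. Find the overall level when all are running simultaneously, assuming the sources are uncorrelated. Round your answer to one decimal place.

95.0 dB

For uncorrelated sources the intensities add, so convert each level to linear form, sum, and take 10·log₁₀ of the total.
Σ 10^(L/10) = 10^(93.8/10) + 10^(82.2/10) + 10^(84.9/10) + 10^(84.8/10) = 3.176e+09.
L_total = 10·log₁₀(3.176e+09) = 95.02 dB.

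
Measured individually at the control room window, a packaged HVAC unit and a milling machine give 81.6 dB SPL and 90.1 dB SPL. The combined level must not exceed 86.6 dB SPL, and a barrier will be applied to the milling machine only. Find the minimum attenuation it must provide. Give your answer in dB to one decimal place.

5.2 dB

Everything except the milling machine sums to 10^(81.6/10) = 1.445e+08 in linear terms, 81.60 dB SPL.
The limit corresponds to 10^(86.6/10) = 4.571e+08; subtracting the fixed part leaves 3.125e+08 for the milling machine, i.e. 84.95 dB SPL.
So the milling machine must be reduced from 90.1 to 84.95 dB SPL: IL = 5.15 dB.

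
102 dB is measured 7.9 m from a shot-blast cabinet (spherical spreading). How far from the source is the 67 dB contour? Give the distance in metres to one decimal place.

444.2 m

For a point source L₁ − L₂ = 20·log₁₀(r₂/r₁), so r₂ = r₁·10^((L₁−L₂)/20).
r₂ = 7.9·10^((102−67)/20) = 7.9·10^(35.0/20) = 444.25 m.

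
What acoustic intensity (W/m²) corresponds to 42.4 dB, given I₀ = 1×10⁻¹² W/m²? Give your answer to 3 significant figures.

I = I₀·10^(L/10) = 10⁻¹² × 10^(42.4/10) = 10^(-7.760).

1.74e-08 W/m²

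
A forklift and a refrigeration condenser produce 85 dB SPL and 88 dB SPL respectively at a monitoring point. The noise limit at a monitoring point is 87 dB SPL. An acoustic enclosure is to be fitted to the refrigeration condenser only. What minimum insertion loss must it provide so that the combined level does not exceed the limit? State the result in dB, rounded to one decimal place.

5.3 dB

Fixed contribution from the other source: Σ 10^(L/10) = 10^(85/10) = 3.162e+08 (85.00 dB SPL).
The limit corresponds to 10^(87/10) = 5.012e+08; subtracting the fixed part leaves 1.850e+08 for the refrigeration condenser, i.e. 82.67 dB SPL.
Required insertion loss = 88 − 82.67 = 5.33 dB.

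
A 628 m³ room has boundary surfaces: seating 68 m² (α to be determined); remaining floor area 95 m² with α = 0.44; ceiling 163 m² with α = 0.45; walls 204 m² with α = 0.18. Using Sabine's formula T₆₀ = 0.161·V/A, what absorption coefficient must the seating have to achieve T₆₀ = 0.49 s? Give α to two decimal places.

Required total absorption A = 0.161·628/0.49 = 206.34 m².
Absorption from the other surfaces = 95·0.44 + 163·0.45 + 204·0.18 = 151.87 m², so the seating must supply 54.47 m² over 68 m².
α = 54.47/68 = 0.801.

0.80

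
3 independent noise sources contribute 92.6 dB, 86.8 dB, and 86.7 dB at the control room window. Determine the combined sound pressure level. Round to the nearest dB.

For uncorrelated sources the intensities add, so convert each level to linear form, sum, and take 10·log₁₀ of the total.
Σ 10^(L/10) = 10^(92.6/10) + 10^(86.8/10) + 10^(86.7/10) = 2.766e+09.
L_total = 10·log₁₀(2.766e+09) = 94.42 dB.

94 dB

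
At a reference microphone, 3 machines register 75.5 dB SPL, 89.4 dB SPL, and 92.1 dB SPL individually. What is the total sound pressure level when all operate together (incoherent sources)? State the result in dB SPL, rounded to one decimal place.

94.0 dB SPL

Incoherent sources combine by intensity addition: L_total = 10·log₁₀(Σ 10^(L_i/10)).
Σ 10^(L/10) = 10^(75.5/10) + 10^(89.4/10) + 10^(92.1/10) = 2.528e+09.
L_total = 10·log₁₀(2.528e+09) = 94.03 dB SPL.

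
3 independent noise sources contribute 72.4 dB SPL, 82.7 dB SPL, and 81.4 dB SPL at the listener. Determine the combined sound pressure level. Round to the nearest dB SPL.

Incoherent sources combine by intensity addition: L_total = 10·log₁₀(Σ 10^(L_i/10)).
Σ 10^(L/10) = 10^(72.4/10) + 10^(82.7/10) + 10^(81.4/10) = 3.416e+08.
L_total = 10·log₁₀(3.416e+08) = 85.34 dB SPL.

85 dB SPL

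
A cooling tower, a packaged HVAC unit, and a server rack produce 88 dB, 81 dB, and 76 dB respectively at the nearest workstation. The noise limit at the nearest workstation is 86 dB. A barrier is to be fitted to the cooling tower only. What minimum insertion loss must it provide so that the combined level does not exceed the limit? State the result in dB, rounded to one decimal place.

4.3 dB

The untreated sources together contribute 10^(81/10) + 10^(76/10) = 1.657e+08, i.e. 82.19 dB.
The limit corresponds to 10^(86/10) = 3.981e+08; subtracting the fixed part leaves 2.324e+08 for the cooling tower, i.e. 83.66 dB.
So the cooling tower must be reduced from 88 to 83.66 dB: IL = 4.34 dB.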